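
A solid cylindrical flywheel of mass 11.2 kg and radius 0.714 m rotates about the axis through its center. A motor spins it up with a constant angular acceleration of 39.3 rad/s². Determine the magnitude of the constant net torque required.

I = ½MR² = (1/2)(11.2)(0.714)² = 2.855 kg·m².
τ = Iα = (2.855)(39.30) = 112.2 N·m.

τ ≈ 112 N·m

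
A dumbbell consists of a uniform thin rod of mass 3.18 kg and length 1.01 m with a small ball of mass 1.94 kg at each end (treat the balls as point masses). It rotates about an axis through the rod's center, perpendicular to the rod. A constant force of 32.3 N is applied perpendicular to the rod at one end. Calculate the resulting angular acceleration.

α ≈ 12.9 rad/s²

I_rod = (1/12)ML² = (1/12)(3.18)(1.01)² = 0.2703 kg·m².
I_balls = 2·m·(L/2)² = 2(1.94)(0.5050)² = 0.9895 kg·m².
Total I = 1.260 kg·m².
τ = F·(L/2) = (32.3)(0.505) = 16.31 N·m.
α = τ/I = 16.31/1.260 = 12.95 rad/s².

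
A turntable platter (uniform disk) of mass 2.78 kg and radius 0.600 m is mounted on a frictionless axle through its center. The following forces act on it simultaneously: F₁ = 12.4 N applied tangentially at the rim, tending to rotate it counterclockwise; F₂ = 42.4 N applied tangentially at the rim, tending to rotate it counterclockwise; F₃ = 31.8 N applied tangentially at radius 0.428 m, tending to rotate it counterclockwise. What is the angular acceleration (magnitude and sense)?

I = ½MR² = (1/2)(2.78)(0.600)² = 0.5004 kg·m².
Taking counterclockwise as positive: τ₁ = +(12.4)(0.600) = +7.440 N·m; τ₂ = +(42.4)(0.600) = +25.44 N·m; τ₃ = +(31.8)(0.428) = +13.61 N·m.
Net torque τ = 46.49 N·m.
α = τ/I = 46.49/0.5004 = 92.91 rad/s².

α ≈ 92.9 rad/s², counterclockwise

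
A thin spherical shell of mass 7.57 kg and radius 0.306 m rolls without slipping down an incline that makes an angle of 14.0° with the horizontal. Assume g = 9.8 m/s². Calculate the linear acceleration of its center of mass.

a ≈ 1.42 m/s²

Translation along the incline: Mg sinθ − f = Ma.
Rotation about the center: fR = Iα with I = (2/3)MR². No-slip gives a = αR, so f = (I/R²)a = (2/3)M a.
Substituting: Mg sinθ = (1 + 0.6667)Ma, so a = g sinθ/(1 + 0.6667) = (9.8) sin 14.0° / 1.667 = 1.423 m/s².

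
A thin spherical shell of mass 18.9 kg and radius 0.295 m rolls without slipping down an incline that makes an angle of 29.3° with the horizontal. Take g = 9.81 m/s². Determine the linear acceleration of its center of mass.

a ≈ 2.88 m/s²

Translation along the incline: Mg sinθ − f = Ma.
Rotation about the center: fR = Iα with I = (2/3)MR². No-slip gives a = αR, so f = (I/R²)a = (2/3)M a.
Substituting: Mg sinθ = (1 + 0.6667)Ma, so a = g sinθ/(1 + 0.6667) = (9.81) sin 29.3° / 1.667 = 2.881 m/s².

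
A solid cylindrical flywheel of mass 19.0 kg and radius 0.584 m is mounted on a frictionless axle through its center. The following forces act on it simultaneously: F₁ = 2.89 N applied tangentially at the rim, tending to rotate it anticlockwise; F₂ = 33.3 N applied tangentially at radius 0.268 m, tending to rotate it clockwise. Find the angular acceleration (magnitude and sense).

α ≈ 2.23 rad/s², clockwise

I = ½MR² = (1/2)(19.0)(0.584)² = 3.240 kg·m².
Taking anticlockwise as positive: τ₁ = +(2.89)(0.584) = +1.688 N·m; τ₂ = −(33.3)(0.268) = −8.924 N·m.
Net torque τ = -7.237 N·m.
α = τ/I = -7.237/3.240 = -2.234 rad/s².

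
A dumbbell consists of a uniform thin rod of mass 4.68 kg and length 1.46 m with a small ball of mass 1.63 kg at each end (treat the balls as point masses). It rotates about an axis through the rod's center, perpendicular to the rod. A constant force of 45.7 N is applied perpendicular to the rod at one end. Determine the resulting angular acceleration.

α ≈ 13.0 rad/s²

I_rod = (1/12)ML² = (1/12)(4.68)(1.46)² = 0.8313 kg·m².
I_balls = 2·m·(L/2)² = 2(1.63)(0.7300)² = 1.737 kg·m².
Total I = 2.569 kg·m².
τ = F·(L/2) = (45.7)(0.730) = 33.36 N·m.
α = τ/I = 33.36/2.569 = 12.99 rad/s².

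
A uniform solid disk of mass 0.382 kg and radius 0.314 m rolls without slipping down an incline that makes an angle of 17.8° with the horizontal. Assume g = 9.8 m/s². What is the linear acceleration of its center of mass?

a ≈ 2.00 m/s²

Translation along the incline: Mg sinθ − f = Ma.
Rotation about the center: fR = Iα with I = ½MR². No-slip gives a = αR, so f = (I/R²)a = (1/2)M a.
Substituting: Mg sinθ = (1 + 0.5000)Ma, so a = g sinθ/(1 + 0.5000) = (9.8) sin 17.8° / 1.500 = 1.997 m/s².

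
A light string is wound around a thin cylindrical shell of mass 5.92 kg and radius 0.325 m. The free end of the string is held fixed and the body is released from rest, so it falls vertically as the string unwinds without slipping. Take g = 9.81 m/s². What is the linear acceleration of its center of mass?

Translation: Mg − T = Ma. Rotation about the center: TR = Iα with I = MR².
With a = αR: T = (I/R²)a = M a, so Mg = (1 + 1.000)Ma.
a = g/(1 + 1.000) = 9.81/2.000 = 4.905 m/s².

a ≈ 4.91 m/s²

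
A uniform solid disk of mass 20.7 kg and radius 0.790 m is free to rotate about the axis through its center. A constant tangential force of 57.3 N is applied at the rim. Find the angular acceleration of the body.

α ≈ 7.01 rad/s²

I = ½MR² = (1/2)(20.7)(0.790)² = 6.459 kg·m².
τ = F R = (57.3)(0.790) = 45.27 N·m.
Newton's second law for rotation, τ = Iα, gives α = τ/I = 45.27/6.459 = 7.008 rad/s².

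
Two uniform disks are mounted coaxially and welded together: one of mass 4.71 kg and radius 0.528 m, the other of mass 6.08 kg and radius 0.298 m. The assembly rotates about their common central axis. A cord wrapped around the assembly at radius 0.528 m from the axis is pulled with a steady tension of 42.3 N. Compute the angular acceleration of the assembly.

α ≈ 24.1 rad/s²

I = ½M₁R₁² + ½M₂R₂² = ½(4.71)(0.528)² + ½(6.08)(0.298)² = 0.9265 kg·m².
τ = F r = (42.3)(0.528) = 22.33 N·m.
α = τ/I = 22.33/0.9265 = 24.11 rad/s².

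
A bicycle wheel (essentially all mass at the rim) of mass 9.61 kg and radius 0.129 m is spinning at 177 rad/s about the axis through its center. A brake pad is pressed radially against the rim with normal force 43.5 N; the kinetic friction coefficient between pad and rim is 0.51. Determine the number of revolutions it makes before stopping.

I = MR² = (9.61)(0.129)² = 0.1599 kg·m².
Friction force f = μN = (0.51)(43.5) = 22.18 N at the rim; torque magnitude τ = fR = 2.862 N·m, opposing ω.
|α| = τ/I = 2.862/0.1599 = 17.90 rad/s² (deceleration).
ω² = ω₀² − 2|α|θ with ω = 0 ⇒ θ = ω₀²/(2|α|) = 875.3 rad = 139.3 rev.

≈ 139 revolutions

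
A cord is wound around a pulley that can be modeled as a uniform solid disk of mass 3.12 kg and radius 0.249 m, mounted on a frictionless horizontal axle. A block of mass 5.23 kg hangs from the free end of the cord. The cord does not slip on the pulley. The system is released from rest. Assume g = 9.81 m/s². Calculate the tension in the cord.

T ≈ 11.8 N

I = ½MR² = (1/2)(3.12)(0.249)² = 0.09672 kg·m².
Block: mg − T = ma. Pulley: TR = Iα. No-slip: a = αR, so T = (I/R²)a = 1.560·a.
Then mg = (m + 1.560)a, so a = (5.23)(9.81)/(5.23 + 1.560) = 7.556 m/s².
T = 1.560·a = 11.79 N.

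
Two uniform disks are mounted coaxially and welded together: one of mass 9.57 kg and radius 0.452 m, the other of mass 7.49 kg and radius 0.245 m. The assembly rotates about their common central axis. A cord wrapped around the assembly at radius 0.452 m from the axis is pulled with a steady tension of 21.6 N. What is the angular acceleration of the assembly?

I = ½M₁R₁² + ½M₂R₂² = ½(9.57)(0.452)² + ½(7.49)(0.245)² = 1.202 kg·m².
τ = F r = (21.6)(0.452) = 9.763 N·m.
α = τ/I = 9.763/1.202 = 8.120 rad/s².

α ≈ 8.12 rad/s²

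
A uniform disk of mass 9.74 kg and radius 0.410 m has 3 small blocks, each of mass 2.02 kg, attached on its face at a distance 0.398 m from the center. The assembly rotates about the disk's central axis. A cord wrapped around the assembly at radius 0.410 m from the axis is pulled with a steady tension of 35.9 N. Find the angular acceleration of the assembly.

I_disk = ½MR² = ½(9.74)(0.410)² = 0.8186 kg·m².
I_blocks = 3·m·r² = 3(2.02)(0.398)² = 0.9599 kg·m².
Total I = 1.779 kg·m².
τ = F r = (35.9)(0.410) = 14.72 N·m.
α = τ/I = 14.72/1.779 = 8.276 rad/s².

α ≈ 8.28 rad/s²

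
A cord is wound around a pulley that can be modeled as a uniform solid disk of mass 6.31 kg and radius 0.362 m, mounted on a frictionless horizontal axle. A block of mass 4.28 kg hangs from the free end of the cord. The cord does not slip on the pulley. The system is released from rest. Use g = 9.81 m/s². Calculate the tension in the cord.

I = ½MR² = (1/2)(6.31)(0.362)² = 0.4134 kg·m².
Block: mg − T = ma. Pulley: TR = Iα. No-slip: a = αR, so T = (I/R²)a = 3.155·a.
Then mg = (m + 3.155)a, so a = (4.28)(9.81)/(4.28 + 3.155) = 5.647 m/s².
T = 3.155·a = 17.82 N.

T ≈ 17.8 N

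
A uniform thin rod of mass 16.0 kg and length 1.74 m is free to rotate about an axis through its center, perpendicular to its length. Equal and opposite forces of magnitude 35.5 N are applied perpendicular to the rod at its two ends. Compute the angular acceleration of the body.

I = (1/12)ML² = (1/12)(16.0)(1.74)² = 4.037 kg·m².
The couple gives τ = F·(L/2) + F·(L/2) = F L = (35.5)(1.74) = 61.77 N·m.
Newton's second law for rotation, τ = Iα, gives α = τ/I = 61.77/4.037 = 15.30 rad/s².

α ≈ 15.3 rad/s²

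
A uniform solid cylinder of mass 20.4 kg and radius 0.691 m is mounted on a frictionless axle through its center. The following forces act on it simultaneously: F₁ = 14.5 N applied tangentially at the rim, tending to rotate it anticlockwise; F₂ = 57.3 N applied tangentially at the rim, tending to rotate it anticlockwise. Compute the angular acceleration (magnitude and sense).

α ≈ 10.2 rad/s², anticlockwise

I = ½MR² = (1/2)(20.4)(0.691)² = 4.870 kg·m².
Taking anticlockwise as positive: τ₁ = +(14.5)(0.691) = +10.02 N·m; τ₂ = +(57.3)(0.691) = +39.59 N·m.
Net torque τ = 49.61 N·m.
α = τ/I = 49.61/4.870 = 10.19 rad/s².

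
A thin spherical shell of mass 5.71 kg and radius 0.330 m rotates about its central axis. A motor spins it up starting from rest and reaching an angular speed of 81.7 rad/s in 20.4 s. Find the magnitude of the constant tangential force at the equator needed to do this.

F ≈ 5.03 N

I = (2/3)MR² = (2/3)(5.71)(0.330)² = 0.4145 kg·m².
α = Δω/Δt = (81.7 − 0)/20.4 = 4.005 rad/s².
The required torque is τ = Iα = (0.4145)(4.005) = 1.660 N·m.
A tangential force at the equator gives τ = FR, so F = τ/R = 1.660/0.330 = 5.031 N.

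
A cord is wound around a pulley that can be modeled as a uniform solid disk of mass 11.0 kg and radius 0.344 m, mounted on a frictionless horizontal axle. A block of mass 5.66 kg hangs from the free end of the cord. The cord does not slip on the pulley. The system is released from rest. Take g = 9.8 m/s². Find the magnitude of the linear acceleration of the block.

a ≈ 4.97 m/s²

I = ½MR² = (1/2)(11.0)(0.344)² = 0.6508 kg·m².
Block: mg − T = ma. Pulley: TR = Iα. No-slip: a = αR, so T = (I/R²)a = 5.500·a.
Then mg = (m + 5.500)a, so a = (5.66)(9.8)/(5.66 + 5.500) = 4.970 m/s².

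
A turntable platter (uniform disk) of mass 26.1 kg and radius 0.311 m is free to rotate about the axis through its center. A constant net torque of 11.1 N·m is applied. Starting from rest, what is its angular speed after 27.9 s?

I = ½MR² = (1/2)(26.1)(0.311)² = 1.262 kg·m².
α = τ/I = 11.1/1.262 = 8.794 rad/s².
ω = ω₀ + αt = 0 + (8.794)(27.9) = 245.4 rad/s.

ω ≈ 245 rad/s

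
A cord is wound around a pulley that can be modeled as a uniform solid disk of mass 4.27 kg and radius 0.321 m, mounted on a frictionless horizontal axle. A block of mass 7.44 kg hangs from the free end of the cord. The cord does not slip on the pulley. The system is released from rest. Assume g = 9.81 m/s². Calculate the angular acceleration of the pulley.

I = ½MR² = (1/2)(4.27)(0.321)² = 0.2200 kg·m².
Block: mg − T = ma. Pulley: TR = Iα. No-slip: a = αR, so T = (I/R²)a = 2.135·a.
Then mg = (m + 2.135)a, so a = (7.44)(9.81)/(7.44 + 2.135) = 7.623 m/s².
α = a/R = 7.623/0.321 = 23.75 rad/s².

α ≈ 23.7 rad/s²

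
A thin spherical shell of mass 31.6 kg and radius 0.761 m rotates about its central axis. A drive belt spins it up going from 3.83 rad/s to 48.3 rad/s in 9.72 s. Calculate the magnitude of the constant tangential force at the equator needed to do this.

I = (2/3)MR² = (2/3)(31.6)(0.761)² = 12.20 kg·m².
α = Δω/Δt = (48.3 − 3.83)/9.72 = 4.575 rad/s².
The required torque is τ = Iα = (12.20)(4.575) = 55.82 N·m.
A tangential force at the equator gives τ = FR, so F = τ/R = 55.82/0.761 = 73.35 N.

F ≈ 73.3 N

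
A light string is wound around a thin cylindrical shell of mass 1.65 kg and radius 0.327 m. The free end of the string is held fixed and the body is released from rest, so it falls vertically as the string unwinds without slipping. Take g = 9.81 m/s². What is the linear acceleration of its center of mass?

a ≈ 4.91 m/s²

Translation: Mg − T = Ma. Rotation about the center: TR = Iα with I = MR².
With a = αR: T = (I/R²)a = M a, so Mg = (1 + 1.000)Ma.
a = g/(1 + 1.000) = 9.81/2.000 = 4.905 m/s².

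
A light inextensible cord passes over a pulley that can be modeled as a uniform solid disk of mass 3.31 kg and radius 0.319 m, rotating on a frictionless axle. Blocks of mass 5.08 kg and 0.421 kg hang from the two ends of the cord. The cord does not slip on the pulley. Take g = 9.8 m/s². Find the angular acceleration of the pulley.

I = ½MR² = (1/2)(3.31)(0.319)² = 0.1684 kg·m².
Heavier block: m₁g − T₁ = m₁a. Lighter block: T₂ − m₂g = m₂a.
Pulley: (T₁ − T₂)R = Iα = I(a/R), so T₁ − T₂ = (I/R²)a = (1/2)M_p a = 1.655·a.
Adding the three: (m₁ − m₂)g = (m₁ + m₂ + 1.655)a, so a = (5.08 − 0.421)(9.8)/(5.08 + 0.421 + 1.655) = 6.380 m/s².
α = a/R = 6.380/0.319 = 20.00 rad/s².

α ≈ 20.0 rad/s²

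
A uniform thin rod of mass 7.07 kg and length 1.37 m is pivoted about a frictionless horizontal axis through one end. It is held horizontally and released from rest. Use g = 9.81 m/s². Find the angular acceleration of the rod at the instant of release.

α ≈ 10.7 rad/s²

About the pivot, I = (1/3)ML² = (1/3)(7.07)(1.37)² = 4.423 kg·m².
The weight acts at the center, a distance L/2 = 0.6850 m from the pivot; τ = Mg(L/2) = 47.51 N·m.
α = τ/I = 47.51/4.423 = 10.74 rad/s².
(Equivalently α = (3g/(2L)) = 10.74 rad/s².)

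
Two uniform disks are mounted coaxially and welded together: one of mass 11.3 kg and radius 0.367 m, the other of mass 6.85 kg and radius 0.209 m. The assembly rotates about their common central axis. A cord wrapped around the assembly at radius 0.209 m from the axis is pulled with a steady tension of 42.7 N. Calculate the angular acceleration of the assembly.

I = ½M₁R₁² + ½M₂R₂² = ½(11.3)(0.367)² + ½(6.85)(0.209)² = 0.9106 kg·m².
τ = F r = (42.7)(0.209) = 8.924 N·m.
α = τ/I = 8.924/0.9106 = 9.800 rad/s².

α ≈ 9.80 rad/s²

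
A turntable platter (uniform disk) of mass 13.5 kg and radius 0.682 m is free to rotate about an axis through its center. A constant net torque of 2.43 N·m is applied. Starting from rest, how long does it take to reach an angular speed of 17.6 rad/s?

t ≈ 22.7 s

I = ½MR² = (1/2)(13.5)(0.682)² = 3.140 kg·m².
α = τ/I = 2.43/3.140 = 0.7740 rad/s².
ω = αt ⇒ t = ω/α = 17.6/0.7740 = 22.74 s.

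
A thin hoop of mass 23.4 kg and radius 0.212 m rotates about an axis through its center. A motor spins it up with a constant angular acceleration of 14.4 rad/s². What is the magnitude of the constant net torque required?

τ ≈ 15.1 N·m

I = MR² = (23.4)(0.212)² = 1.052 kg·m².
τ = Iα = (1.052)(14.40) = 15.14 N·m.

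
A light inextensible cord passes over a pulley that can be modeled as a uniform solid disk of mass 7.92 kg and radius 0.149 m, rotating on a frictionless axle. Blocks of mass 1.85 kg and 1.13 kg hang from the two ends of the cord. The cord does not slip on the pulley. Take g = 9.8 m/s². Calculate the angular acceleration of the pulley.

α ≈ 6.82 rad/s²

I = ½MR² = (1/2)(7.92)(0.149)² = 0.08792 kg·m².
Heavier block: m₁g − T₁ = m₁a. Lighter block: T₂ − m₂g = m₂a.
Pulley: (T₁ − T₂)R = Iα = I(a/R), so T₁ − T₂ = (I/R²)a = (1/2)M_p a = 3.960·a.
Adding the three: (m₁ − m₂)g = (m₁ + m₂ + 3.960)a, so a = (1.85 − 1.13)(9.8)/(1.85 + 1.13 + 3.960) = 1.017 m/s².
α = a/R = 1.017/0.149 = 6.824 rad/s².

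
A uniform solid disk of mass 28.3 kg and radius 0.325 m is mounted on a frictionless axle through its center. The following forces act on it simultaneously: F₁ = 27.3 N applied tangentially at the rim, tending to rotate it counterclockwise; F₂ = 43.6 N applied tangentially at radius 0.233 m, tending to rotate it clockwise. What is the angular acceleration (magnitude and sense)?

α ≈ 0.861 rad/s², clockwise

I = ½MR² = (1/2)(28.3)(0.325)² = 1.495 kg·m².
Taking counterclockwise as positive: τ₁ = +(27.3)(0.325) = +8.873 N·m; τ₂ = −(43.6)(0.233) = −10.16 N·m.
Net torque τ = -1.286 N·m.
α = τ/I = -1.286/1.495 = -0.8606 rad/s².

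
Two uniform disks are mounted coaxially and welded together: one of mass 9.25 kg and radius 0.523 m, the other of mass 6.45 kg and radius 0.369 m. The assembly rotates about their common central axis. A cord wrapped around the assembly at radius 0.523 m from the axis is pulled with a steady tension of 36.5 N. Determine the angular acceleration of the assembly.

I = ½M₁R₁² + ½M₂R₂² = ½(9.25)(0.523)² + ½(6.45)(0.369)² = 1.704 kg·m².
τ = F r = (36.5)(0.523) = 19.09 N·m.
α = τ/I = 19.09/1.704 = 11.20 rad/s².

α ≈ 11.2 rad/s²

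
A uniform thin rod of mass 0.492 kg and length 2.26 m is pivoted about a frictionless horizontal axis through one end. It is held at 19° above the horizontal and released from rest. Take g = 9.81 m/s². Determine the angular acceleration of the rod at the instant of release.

α ≈ 6.16 rad/s²

About the pivot, I = (1/3)ML² = (1/3)(0.492)(2.26)² = 0.8376 kg·m².
The weight acts at the center, a distance L/2 = 1.130 m from the pivot; τ = Mg(L/2) cos 19° = 5.157 N·m.
α = τ/I = 5.157/0.8376 = 6.156 rad/s².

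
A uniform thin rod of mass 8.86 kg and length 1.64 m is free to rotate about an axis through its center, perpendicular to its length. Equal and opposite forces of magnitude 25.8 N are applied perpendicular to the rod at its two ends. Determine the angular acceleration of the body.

α ≈ 21.3 rad/s²

I = (1/12)ML² = (1/12)(8.86)(1.64)² = 1.986 kg·m².
The couple gives τ = F·(L/2) + F·(L/2) = F L = (25.8)(1.64) = 42.31 N·m.
From τ = Iα: α = 42.31/1.986 = 21.31 rad/s².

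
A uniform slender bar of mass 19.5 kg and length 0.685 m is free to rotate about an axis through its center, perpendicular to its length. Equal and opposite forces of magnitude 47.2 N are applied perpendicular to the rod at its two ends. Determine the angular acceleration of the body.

α ≈ 42.4 rad/s²

I = (1/12)ML² = (1/12)(19.5)(0.685)² = 0.7625 kg·m².
The couple gives τ = F·(L/2) + F·(L/2) = F L = (47.2)(0.685) = 32.33 N·m.
From τ = Iα: α = 32.33/0.7625 = 42.40 rad/s².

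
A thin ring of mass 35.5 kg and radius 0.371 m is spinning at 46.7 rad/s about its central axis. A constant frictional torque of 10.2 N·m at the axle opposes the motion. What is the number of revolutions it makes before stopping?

I = MR² = (35.5)(0.371)² = 4.886 kg·m².
The net torque has magnitude 10.2 N·m, opposing ω.
|α| = τ/I = 10.20/4.886 = 2.087 rad/s² (deceleration).
ω² = ω₀² − 2|α|θ with ω = 0 ⇒ θ = ω₀²/(2|α|) = 522.4 rad = 83.14 rev.

≈ 83.1 revolutions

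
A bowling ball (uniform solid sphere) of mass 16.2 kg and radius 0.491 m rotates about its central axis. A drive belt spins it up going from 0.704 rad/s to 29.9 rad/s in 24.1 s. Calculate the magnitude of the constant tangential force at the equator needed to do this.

I = (2/5)MR² = (2/5)(16.2)(0.491)² = 1.562 kg·m².
α = Δω/Δt = (29.9 − 0.704)/24.1 = 1.211 rad/s².
The required torque is τ = Iα = (1.562)(1.211) = 1.893 N·m.
A tangential force at the equator gives τ = FR, so F = τ/R = 1.893/0.491 = 3.854 N.

F ≈ 3.85 N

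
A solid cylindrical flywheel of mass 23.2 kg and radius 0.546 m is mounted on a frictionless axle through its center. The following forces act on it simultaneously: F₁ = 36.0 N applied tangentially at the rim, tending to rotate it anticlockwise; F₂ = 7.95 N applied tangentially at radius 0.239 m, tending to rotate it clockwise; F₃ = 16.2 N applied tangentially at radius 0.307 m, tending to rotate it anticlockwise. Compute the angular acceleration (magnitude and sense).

I = ½MR² = (1/2)(23.2)(0.546)² = 3.458 kg·m².
Taking anticlockwise as positive: τ₁ = +(36.0)(0.546) = +19.66 N·m; τ₂ = −(7.95)(0.239) = −1.900 N·m; τ₃ = +(16.2)(0.307) = +4.973 N·m.
Net torque τ = 22.73 N·m.
α = τ/I = 22.73/3.458 = 6.573 rad/s².

α ≈ 6.57 rad/s², anticlockwise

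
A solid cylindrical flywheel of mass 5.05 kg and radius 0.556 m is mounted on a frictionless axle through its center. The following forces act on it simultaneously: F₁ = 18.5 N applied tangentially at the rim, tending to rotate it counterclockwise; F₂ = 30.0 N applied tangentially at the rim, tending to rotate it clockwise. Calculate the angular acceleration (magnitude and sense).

I = ½MR² = (1/2)(5.05)(0.556)² = 0.7806 kg·m².
Taking counterclockwise as positive: τ₁ = +(18.5)(0.556) = +10.29 N·m; τ₂ = −(30.0)(0.556) = −16.68 N·m.
Net torque τ = -6.394 N·m.
α = τ/I = -6.394/0.7806 = -8.191 rad/s².

α ≈ 8.19 rad/s², clockwise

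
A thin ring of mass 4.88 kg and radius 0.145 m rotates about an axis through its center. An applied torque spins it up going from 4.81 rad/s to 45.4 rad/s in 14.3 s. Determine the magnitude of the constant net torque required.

τ ≈ 0.291 N·m

I = MR² = (4.88)(0.145)² = 0.1026 kg·m².
α = Δω/Δt = (45.4 − 4.81)/14.3 = 2.838 rad/s².
τ = Iα = (0.1026)(2.838) = 0.2912 N·m.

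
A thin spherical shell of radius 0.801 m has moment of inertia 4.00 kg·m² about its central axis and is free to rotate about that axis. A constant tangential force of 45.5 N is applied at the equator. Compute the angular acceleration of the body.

τ = F R = (45.5)(0.801) = 36.45 N·m.
Newton's second law for rotation, τ = Iα, gives α = τ/I = 36.45/4.000 = 9.111 rad/s².

α ≈ 9.11 rad/s²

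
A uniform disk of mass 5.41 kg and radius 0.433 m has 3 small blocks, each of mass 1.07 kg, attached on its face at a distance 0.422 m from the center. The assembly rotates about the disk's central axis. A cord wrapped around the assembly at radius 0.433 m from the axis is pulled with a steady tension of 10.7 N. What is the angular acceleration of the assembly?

I_disk = ½MR² = ½(5.41)(0.433)² = 0.5072 kg·m².
I_blocks = 3·m·r² = 3(1.07)(0.422)² = 0.5716 kg·m².
Total I = 1.079 kg·m².
τ = F r = (10.7)(0.433) = 4.633 N·m.
α = τ/I = 4.633/1.079 = 4.295 rad/s².

α ≈ 4.29 rad/s²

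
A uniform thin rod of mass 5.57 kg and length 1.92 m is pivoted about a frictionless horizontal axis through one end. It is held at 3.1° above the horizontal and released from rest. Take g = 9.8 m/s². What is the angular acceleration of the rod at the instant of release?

α ≈ 7.65 rad/s²

About the pivot, I = (1/3)ML² = (1/3)(5.57)(1.92)² = 6.844 kg·m².
The weight acts at the center, a distance L/2 = 0.9600 m from the pivot; τ = Mg(L/2) cos 3.1° = 52.33 N·m.
α = τ/I = 52.33/6.844 = 7.645 rad/s².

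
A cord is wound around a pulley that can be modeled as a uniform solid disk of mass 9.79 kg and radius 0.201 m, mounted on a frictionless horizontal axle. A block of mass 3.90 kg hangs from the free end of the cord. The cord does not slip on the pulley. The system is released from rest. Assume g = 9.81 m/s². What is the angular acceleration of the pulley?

α ≈ 21.6 rad/s²

I = ½MR² = (1/2)(9.79)(0.201)² = 0.1978 kg·m².
Block: mg − T = ma. Pulley: TR = Iα. No-slip: a = αR, so T = (I/R²)a = 4.895·a.
Then mg = (m + 4.895)a, so a = (3.90)(9.81)/(3.90 + 4.895) = 4.350 m/s².
α = a/R = 4.350/0.201 = 21.64 rad/s².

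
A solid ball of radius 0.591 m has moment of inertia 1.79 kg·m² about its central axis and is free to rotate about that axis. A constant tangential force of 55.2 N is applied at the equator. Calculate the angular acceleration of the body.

α ≈ 18.2 rad/s²

τ = F R = (55.2)(0.591) = 32.62 N·m.
Newton's second law for rotation, τ = Iα, gives α = τ/I = 32.62/1.790 = 18.23 rad/s².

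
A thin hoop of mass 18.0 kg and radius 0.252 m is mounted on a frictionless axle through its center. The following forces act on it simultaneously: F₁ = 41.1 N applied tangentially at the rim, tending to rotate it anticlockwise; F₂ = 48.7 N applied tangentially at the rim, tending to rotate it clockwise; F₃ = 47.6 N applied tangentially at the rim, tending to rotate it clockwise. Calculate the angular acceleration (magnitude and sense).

α ≈ 12.2 rad/s², clockwise

I = MR² = (18.0)(0.252)² = 1.143 kg·m².
Taking anticlockwise as positive: τ₁ = +(41.1)(0.252) = +10.36 N·m; τ₂ = −(48.7)(0.252) = −12.27 N·m; τ₃ = −(47.6)(0.252) = −12.00 N·m.
Net torque τ = -13.91 N·m.
α = τ/I = -13.91/1.143 = -12.17 rad/s².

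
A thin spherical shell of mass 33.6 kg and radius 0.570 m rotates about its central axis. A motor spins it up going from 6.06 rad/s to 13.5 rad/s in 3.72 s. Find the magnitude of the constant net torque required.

I = (2/3)MR² = (2/3)(33.6)(0.570)² = 7.278 kg·m².
α = Δω/Δt = (13.5 − 6.06)/3.72 = 2.000 rad/s².
τ = Iα = (7.278)(2.000) = 14.56 N·m.

τ ≈ 14.6 N·m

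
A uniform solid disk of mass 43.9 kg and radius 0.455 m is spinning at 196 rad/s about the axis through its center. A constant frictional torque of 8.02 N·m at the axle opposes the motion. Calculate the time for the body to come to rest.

I = ½MR² = (1/2)(43.9)(0.455)² = 4.544 kg·m².
The net torque has magnitude 8.02 N·m, opposing ω.
|α| = τ/I = 8.020/4.544 = 1.765 rad/s² (deceleration).
0 = ω₀ − |α|t ⇒ t = ω₀/|α| = 196/1.765 = 111.1 s.

t ≈ 111 s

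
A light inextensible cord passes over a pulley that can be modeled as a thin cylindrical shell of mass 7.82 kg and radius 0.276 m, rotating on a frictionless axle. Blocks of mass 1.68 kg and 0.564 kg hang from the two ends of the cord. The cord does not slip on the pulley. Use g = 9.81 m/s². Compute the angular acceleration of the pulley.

α ≈ 3.94 rad/s²

I = MR² = (7.82)(0.276)² = 0.5957 kg·m².
Heavier block: m₁g − T₁ = m₁a. Lighter block: T₂ − m₂g = m₂a.
Pulley: (T₁ − T₂)R = Iα = I(a/R), so T₁ − T₂ = (I/R²)a = 1·M_p a = 7.820·a.
Adding the three: (m₁ − m₂)g = (m₁ + m₂ + 7.820)a, so a = (1.68 − 0.564)(9.81)/(1.68 + 0.564 + 7.820) = 1.088 m/s².
α = a/R = 1.088/0.276 = 3.941 rad/s².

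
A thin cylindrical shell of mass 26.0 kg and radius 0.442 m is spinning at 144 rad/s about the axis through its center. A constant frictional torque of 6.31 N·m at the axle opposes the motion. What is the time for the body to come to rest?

I = MR² = (26.0)(0.442)² = 5.079 kg·m².
The net torque has magnitude 6.31 N·m, opposing ω.
|α| = τ/I = 6.310/5.079 = 1.242 rad/s² (deceleration).
0 = ω₀ − |α|t ⇒ t = ω₀/|α| = 144/1.242 = 115.9 s.

t ≈ 116 s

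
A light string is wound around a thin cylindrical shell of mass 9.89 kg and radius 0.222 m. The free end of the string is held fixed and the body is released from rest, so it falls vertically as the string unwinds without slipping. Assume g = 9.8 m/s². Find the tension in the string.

T ≈ 48.5 N

Translation: Mg − T = Ma. Rotation about the center: TR = Iα with I = MR².
With a = αR: T = (I/R²)a = M a, so Mg = (1 + 1.000)Ma.
a = g/(1 + 1.000) = 9.8/2.000 = 4.900 m/s².
T = 1.000·M·a = (1.000)(9.89)(4.900) = 48.46 N.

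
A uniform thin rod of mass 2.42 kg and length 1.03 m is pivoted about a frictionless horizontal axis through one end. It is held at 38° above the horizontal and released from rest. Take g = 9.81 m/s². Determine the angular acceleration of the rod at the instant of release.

α ≈ 11.3 rad/s²

About the pivot, I = (1/3)ML² = (1/3)(2.42)(1.03)² = 0.8558 kg·m².
The weight acts at the center, a distance L/2 = 0.5150 m from the pivot; τ = Mg(L/2) cos 38° = 9.634 N·m.
α = τ/I = 9.634/0.8558 = 11.26 rad/s².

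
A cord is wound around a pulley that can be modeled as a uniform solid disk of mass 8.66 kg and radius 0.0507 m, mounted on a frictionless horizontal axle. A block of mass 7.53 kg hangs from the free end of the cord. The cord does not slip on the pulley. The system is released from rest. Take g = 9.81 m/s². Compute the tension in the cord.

I = ½MR² = (1/2)(8.66)(0.0507)² = 0.01113 kg·m².
Block: mg − T = ma. Pulley: TR = Iα. No-slip: a = αR, so T = (I/R²)a = 4.330·a.
Then mg = (m + 4.330)a, so a = (7.53)(9.81)/(7.53 + 4.330) = 6.228 m/s².
T = 4.330·a = 26.97 N.

T ≈ 27.0 N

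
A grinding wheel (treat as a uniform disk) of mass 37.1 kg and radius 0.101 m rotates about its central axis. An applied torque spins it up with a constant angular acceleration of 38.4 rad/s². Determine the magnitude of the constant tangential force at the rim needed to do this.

I = ½MR² = (1/2)(37.1)(0.101)² = 0.1892 kg·m².
The required torque is τ = Iα = (0.1892)(38.40) = 7.266 N·m.
A tangential force at the rim gives τ = FR, so F = τ/R = 7.266/0.101 = 71.94 N.

F ≈ 71.9 N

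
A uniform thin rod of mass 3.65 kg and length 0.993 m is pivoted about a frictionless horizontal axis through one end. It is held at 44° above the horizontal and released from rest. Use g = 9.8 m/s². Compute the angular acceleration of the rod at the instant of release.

α ≈ 10.6 rad/s²

About the pivot, I = (1/3)ML² = (1/3)(3.65)(0.993)² = 1.200 kg·m².
The weight acts at the center, a distance L/2 = 0.4965 m from the pivot; τ = Mg(L/2) cos 44° = 12.78 N·m.
α = τ/I = 12.78/1.200 = 10.65 rad/s².
(Equivalently α = (3g/(2L)) cos 44° = 10.65 rad/s².)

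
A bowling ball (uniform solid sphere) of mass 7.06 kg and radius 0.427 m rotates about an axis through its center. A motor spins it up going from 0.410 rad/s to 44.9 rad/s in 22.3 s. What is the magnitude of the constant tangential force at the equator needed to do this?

I = (2/5)MR² = (2/5)(7.06)(0.427)² = 0.5149 kg·m².
α = Δω/Δt = (44.9 − 0.410)/22.3 = 1.995 rad/s².
The required torque is τ = Iα = (0.5149)(1.995) = 1.027 N·m.
A tangential force at the equator gives τ = FR, so F = τ/R = 1.027/0.427 = 2.406 N.

F ≈ 2.41 N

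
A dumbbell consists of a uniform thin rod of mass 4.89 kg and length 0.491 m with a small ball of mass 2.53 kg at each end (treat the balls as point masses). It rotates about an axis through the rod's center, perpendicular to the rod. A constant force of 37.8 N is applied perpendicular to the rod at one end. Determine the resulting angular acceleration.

I_rod = (1/12)ML² = (1/12)(4.89)(0.491)² = 0.09824 kg·m².
I_balls = 2·m·(L/2)² = 2(2.53)(0.2455)² = 0.3050 kg·m².
Total I = 0.4032 kg·m².
τ = F·(L/2) = (37.8)(0.245) = 9.280 N·m.
α = τ/I = 9.280/0.4032 = 23.02 rad/s².

α ≈ 23.0 rad/s²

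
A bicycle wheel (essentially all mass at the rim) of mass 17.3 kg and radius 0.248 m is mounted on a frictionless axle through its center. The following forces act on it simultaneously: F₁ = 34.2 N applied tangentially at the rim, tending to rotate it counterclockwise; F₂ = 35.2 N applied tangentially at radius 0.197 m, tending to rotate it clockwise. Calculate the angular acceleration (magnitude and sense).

I = MR² = (17.3)(0.248)² = 1.064 kg·m².
Taking counterclockwise as positive: τ₁ = +(34.2)(0.248) = +8.482 N·m; τ₂ = −(35.2)(0.197) = −6.934 N·m.
Net torque τ = 1.547 N·m.
α = τ/I = 1.547/1.064 = 1.454 rad/s².

α ≈ 1.45 rad/s², counterclockwise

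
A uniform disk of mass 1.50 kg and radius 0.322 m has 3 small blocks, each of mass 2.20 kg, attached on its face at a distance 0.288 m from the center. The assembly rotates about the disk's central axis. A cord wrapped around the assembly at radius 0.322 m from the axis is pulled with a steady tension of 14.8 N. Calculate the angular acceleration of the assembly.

α ≈ 7.62 rad/s²

I_disk = ½MR² = ½(1.50)(0.322)² = 0.07776 kg·m².
I_blocks = 3·m·r² = 3(2.20)(0.288)² = 0.5474 kg·m².
Total I = 0.6252 kg·m².
τ = F r = (14.8)(0.322) = 4.766 N·m.
α = τ/I = 4.766/0.6252 = 7.623 rad/s².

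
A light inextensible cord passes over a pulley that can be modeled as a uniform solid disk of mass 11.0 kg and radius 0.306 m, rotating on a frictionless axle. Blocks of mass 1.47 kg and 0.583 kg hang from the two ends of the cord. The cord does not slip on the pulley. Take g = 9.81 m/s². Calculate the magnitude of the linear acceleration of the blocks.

I = ½MR² = (1/2)(11.0)(0.306)² = 0.5150 kg·m².
Heavier block: m₁g − T₁ = m₁a. Lighter block: T₂ − m₂g = m₂a.
Pulley: (T₁ − T₂)R = Iα = I(a/R), so T₁ − T₂ = (I/R²)a = (1/2)M_p a = 5.500·a.
Adding the three: (m₁ − m₂)g = (m₁ + m₂ + 5.500)a, so a = (1.47 − 0.583)(9.81)/(1.47 + 0.583 + 5.500) = 1.152 m/s².

a ≈ 1.15 m/s²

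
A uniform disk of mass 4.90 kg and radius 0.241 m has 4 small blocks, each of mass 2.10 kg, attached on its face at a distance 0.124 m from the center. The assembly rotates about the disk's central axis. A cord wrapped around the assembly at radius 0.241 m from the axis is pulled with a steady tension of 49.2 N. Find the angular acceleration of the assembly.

α ≈ 43.7 rad/s²

I_disk = ½MR² = ½(4.90)(0.241)² = 0.1423 kg·m².
I_blocks = 4·m·r² = 4(2.10)(0.124)² = 0.1292 kg·m².
Total I = 0.2715 kg·m².
τ = F r = (49.2)(0.241) = 11.86 N·m.
α = τ/I = 11.86/0.2715 = 43.68 rad/s².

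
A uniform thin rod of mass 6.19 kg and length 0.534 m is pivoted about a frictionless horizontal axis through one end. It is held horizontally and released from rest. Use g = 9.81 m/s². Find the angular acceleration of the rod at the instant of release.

α ≈ 27.6 rad/s²

About the pivot, I = (1/3)ML² = (1/3)(6.19)(0.534)² = 0.5884 kg·m².
The weight acts at the center, a distance L/2 = 0.2670 m from the pivot; τ = Mg(L/2) = 16.21 N·m.
α = τ/I = 16.21/0.5884 = 27.56 rad/s².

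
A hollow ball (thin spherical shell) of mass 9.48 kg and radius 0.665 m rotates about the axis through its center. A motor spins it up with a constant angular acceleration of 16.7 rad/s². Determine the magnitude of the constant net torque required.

I = (2/3)MR² = (2/3)(9.48)(0.665)² = 2.795 kg·m².
τ = Iα = (2.795)(16.70) = 46.67 N·m.

τ ≈ 46.7 N·m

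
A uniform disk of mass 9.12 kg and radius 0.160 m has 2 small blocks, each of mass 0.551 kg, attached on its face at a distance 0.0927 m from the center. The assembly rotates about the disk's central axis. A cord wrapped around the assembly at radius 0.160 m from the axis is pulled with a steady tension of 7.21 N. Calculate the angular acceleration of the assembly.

I_disk = ½MR² = ½(9.12)(0.160)² = 0.1167 kg·m².
I_blocks = 2·m·r² = 2(0.551)(0.0927)² = 0.009470 kg·m².
Total I = 0.1262 kg·m².
τ = F r = (7.21)(0.160) = 1.154 N·m.
α = τ/I = 1.154/0.1262 = 9.141 rad/s².

α ≈ 9.14 rad/s²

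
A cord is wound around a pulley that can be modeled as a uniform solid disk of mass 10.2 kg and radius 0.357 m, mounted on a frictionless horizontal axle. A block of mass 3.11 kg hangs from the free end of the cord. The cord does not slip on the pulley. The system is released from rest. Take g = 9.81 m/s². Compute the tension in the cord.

I = ½MR² = (1/2)(10.2)(0.357)² = 0.6500 kg·m².
Block: mg − T = ma. Pulley: TR = Iα. No-slip: a = αR, so T = (I/R²)a = 5.100·a.
Then mg = (m + 5.100)a, so a = (3.11)(9.81)/(3.11 + 5.100) = 3.716 m/s².
T = 5.100·a = 18.95 N.

T ≈ 19.0 N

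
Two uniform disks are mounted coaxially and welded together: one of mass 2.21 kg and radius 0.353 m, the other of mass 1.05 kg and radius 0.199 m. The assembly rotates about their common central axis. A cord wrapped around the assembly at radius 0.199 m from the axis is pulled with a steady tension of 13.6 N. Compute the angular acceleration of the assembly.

α ≈ 17.1 rad/s²

I = ½M₁R₁² + ½M₂R₂² = ½(2.21)(0.353)² + ½(1.05)(0.199)² = 0.1585 kg·m².
τ = F r = (13.6)(0.199) = 2.706 N·m.
α = τ/I = 2.706/0.1585 = 17.08 rad/s².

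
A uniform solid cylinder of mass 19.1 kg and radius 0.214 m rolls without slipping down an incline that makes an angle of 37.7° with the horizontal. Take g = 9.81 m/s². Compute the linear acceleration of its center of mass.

a ≈ 4.00 m/s²

Translation along the incline: Mg sinθ − f = Ma.
Rotation about the center: fR = Iα with I = ½MR². No-slip gives a = αR, so f = (I/R²)a = (1/2)M a.
Substituting: Mg sinθ = (1 + 0.5000)Ma, so a = g sinθ/(1 + 0.5000) = (9.81) sin 37.7° / 1.500 = 3.999 m/s².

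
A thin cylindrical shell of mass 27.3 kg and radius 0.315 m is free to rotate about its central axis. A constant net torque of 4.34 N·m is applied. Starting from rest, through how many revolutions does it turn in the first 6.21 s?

I = MR² = (27.3)(0.315)² = 2.709 kg·m².
α = τ/I = 4.34/2.709 = 1.602 rad/s².
θ = ½αt² = ½(1.602)(6.21)² = 30.89 rad.
Revolutions = θ/(2π) = 4.917.

≈ 4.92 revolutions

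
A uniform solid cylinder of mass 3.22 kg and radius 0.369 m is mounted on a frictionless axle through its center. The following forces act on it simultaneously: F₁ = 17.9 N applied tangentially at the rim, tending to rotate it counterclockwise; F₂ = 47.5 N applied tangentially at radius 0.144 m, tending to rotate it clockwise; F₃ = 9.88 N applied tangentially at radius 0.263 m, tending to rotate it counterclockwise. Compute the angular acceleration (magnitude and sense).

I = ½MR² = (1/2)(3.22)(0.369)² = 0.2192 kg·m².
Taking counterclockwise as positive: τ₁ = +(17.9)(0.369) = +6.605 N·m; τ₂ = −(47.5)(0.144) = −6.840 N·m; τ₃ = +(9.88)(0.263) = +2.598 N·m.
Net torque τ = 2.364 N·m.
α = τ/I = 2.364/0.2192 = 10.78 rad/s².

α ≈ 10.8 rad/s², counterclockwise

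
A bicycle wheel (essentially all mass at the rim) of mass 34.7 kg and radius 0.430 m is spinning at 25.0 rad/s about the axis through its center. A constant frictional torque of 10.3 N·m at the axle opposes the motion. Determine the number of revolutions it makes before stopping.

I = MR² = (34.7)(0.430)² = 6.416 kg·m².
The net torque has magnitude 10.3 N·m, opposing ω.
|α| = τ/I = 10.30/6.416 = 1.605 rad/s² (deceleration).
ω² = ω₀² − 2|α|θ with ω = 0 ⇒ θ = ω₀²/(2|α|) = 194.7 rad = 30.98 rev.

≈ 31.0 revolutions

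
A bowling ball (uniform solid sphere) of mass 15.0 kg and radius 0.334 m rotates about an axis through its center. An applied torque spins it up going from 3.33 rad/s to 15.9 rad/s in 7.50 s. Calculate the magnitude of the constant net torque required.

τ ≈ 1.12 N·m

I = (2/5)MR² = (2/5)(15.0)(0.334)² = 0.6693 kg·m².
α = Δω/Δt = (15.9 − 3.33)/7.50 = 1.676 rad/s².
τ = Iα = (0.6693)(1.676) = 1.122 N·m.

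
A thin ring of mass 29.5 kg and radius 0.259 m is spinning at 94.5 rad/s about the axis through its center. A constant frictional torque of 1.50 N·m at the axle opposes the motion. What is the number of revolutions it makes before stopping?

≈ 938 revolutions

I = MR² = (29.5)(0.259)² = 1.979 kg·m².
The net torque has magnitude 1.50 N·m, opposing ω.
|α| = τ/I = 1.500/1.979 = 0.7580 rad/s² (deceleration).
ω² = ω₀² − 2|α|θ with ω = 0 ⇒ θ = ω₀²/(2|α|) = 5891 rad = 937.5 rev.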